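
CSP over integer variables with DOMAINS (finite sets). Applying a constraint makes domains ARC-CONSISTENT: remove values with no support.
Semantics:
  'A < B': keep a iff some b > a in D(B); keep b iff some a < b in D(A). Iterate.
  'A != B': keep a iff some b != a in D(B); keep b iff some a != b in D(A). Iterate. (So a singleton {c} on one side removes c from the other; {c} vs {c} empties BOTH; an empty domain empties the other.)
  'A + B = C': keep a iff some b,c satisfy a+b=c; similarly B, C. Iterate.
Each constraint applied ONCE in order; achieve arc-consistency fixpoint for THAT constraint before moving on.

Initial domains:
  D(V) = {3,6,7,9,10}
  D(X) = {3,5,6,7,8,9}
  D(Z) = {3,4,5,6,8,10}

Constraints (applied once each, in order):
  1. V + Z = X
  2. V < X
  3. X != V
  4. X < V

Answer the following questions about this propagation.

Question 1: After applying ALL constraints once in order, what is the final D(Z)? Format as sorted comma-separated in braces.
Constraint 1 (V + Z = X) on D(V)={3,6,7,9,10} D(Z)={3,4,5,6,8,10} D(X)={3,5,6,7,8,9}: V {3,6,7,9,10}->{3,6}; Z {3,4,5,6,8,10}->{3,4,5,6}; X {3,5,6,7,8,9}->{6,7,8,9}
Constraint 2 (V < X) on D(V)={3,6} D(X)={6,7,8,9}: no change
Constraint 3 (X != V) on D(X)={6,7,8,9} D(V)={3,6}: no change
Constraint 4 (X < V) on D(X)={6,7,8,9} D(V)={3,6}: X {6,7,8,9}->{}; V {3,6}->{}
So after all 4 constraints: D(Z) = {3,4,5,6}

Answer: {3,4,5,6}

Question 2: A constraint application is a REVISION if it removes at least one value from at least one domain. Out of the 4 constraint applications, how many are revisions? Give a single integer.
Constraint 1 (V + Z = X) on D(V)={3,6,7,9,10} D(Z)={3,4,5,6,8,10} D(X)={3,5,6,7,8,9}: V {3,6,7,9,10}->{3,6}; Z {3,4,5,6,8,10}->{3,4,5,6}; X {3,5,6,7,8,9}->{6,7,8,9} => REVISION
Constraint 2 (V < X) on D(V)={3,6} D(X)={6,7,8,9}: no change => not a revision
Constraint 3 (X != V) on D(X)={6,7,8,9} D(V)={3,6}: no change => not a revision
Constraint 4 (X < V) on D(X)={6,7,8,9} D(V)={3,6}: X {6,7,8,9}->{}; V {3,6}->{} => REVISION
Total revisions = 2

Answer: 2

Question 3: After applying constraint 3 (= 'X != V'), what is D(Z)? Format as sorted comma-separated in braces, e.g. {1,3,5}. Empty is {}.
Constraint 1 (V + Z = X) on D(V)={3,6,7,9,10} D(Z)={3,4,5,6,8,10} D(X)={3,5,6,7,8,9}: V {3,6,7,9,10}->{3,6}; Z {3,4,5,6,8,10}->{3,4,5,6}; X {3,5,6,7,8,9}->{6,7,8,9}
Constraint 2 (V < X) on D(V)={3,6} D(X)={6,7,8,9}: no change
Constraint 3 (X != V) on D(X)={6,7,8,9} D(V)={3,6}: no change
So after constraint 3: D(Z) = {3,4,5,6}

Answer: {3,4,5,6}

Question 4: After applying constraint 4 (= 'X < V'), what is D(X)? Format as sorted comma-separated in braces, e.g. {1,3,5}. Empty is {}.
Constraint 1 (V + Z = X) on D(V)={3,6,7,9,10} D(Z)={3,4,5,6,8,10} D(X)={3,5,6,7,8,9}: V {3,6,7,9,10}->{3,6}; Z {3,4,5,6,8,10}->{3,4,5,6}; X {3,5,6,7,8,9}->{6,7,8,9}
Constraint 2 (V < X) on D(V)={3,6} D(X)={6,7,8,9}: no change
Constraint 3 (X != V) on D(X)={6,7,8,9} D(V)={3,6}: no change
Constraint 4 (X < V) on D(X)={6,7,8,9} D(V)={3,6}: X {6,7,8,9}->{}; V {3,6}->{}
So after constraint 4: D(X) = {}

Answer: {}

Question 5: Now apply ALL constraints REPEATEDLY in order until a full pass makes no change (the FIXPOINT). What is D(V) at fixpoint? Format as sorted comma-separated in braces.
pass 0 (initial): D(V)={3,6,7,9,10}
pass 1: V {3,6,7,9,10}->{}; X {3,5,6,7,8,9}->{}; Z {3,4,5,6,8,10}->{3,4,5,6}
pass 2: Z {3,4,5,6}->{}
pass 3: no change
Fixpoint after 3 passes: D(V) = {}

Answer: {}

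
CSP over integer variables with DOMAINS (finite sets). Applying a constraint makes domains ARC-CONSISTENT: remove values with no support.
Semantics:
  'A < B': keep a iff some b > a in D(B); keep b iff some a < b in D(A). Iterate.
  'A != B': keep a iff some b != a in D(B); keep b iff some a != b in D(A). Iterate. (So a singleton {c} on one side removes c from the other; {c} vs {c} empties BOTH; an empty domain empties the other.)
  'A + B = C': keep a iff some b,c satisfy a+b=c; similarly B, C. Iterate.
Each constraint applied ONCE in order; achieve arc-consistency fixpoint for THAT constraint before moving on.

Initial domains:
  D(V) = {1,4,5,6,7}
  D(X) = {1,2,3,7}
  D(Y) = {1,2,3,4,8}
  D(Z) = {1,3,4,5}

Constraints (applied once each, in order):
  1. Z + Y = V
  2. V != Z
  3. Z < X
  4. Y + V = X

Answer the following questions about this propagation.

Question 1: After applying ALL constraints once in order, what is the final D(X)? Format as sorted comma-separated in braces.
Answer: {7}

Derivation:
Constraint 1 (Z + Y = V) on D(Z)={1,3,4,5} D(Y)={1,2,3,4,8} D(V)={1,4,5,6,7}: Y {1,2,3,4,8}->{1,2,3,4}; V {1,4,5,6,7}->{4,5,6,7}
Constraint 2 (V != Z) on D(V)={4,5,6,7} D(Z)={1,3,4,5}: no change
Constraint 3 (Z < X) on D(Z)={1,3,4,5} D(X)={1,2,3,7}: X {1,2,3,7}->{2,3,7}
Constraint 4 (Y + V = X) on D(Y)={1,2,3,4} D(V)={4,5,6,7} D(X)={2,3,7}: Y {1,2,3,4}->{1,2,3}; V {4,5,6,7}->{4,5,6}; X {2,3,7}->{7}
So after all 4 constraints: D(X) = {7}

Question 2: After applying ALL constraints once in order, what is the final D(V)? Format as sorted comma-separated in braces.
Answer: {4,5,6}

Derivation:
Constraint 1 (Z + Y = V) on D(Z)={1,3,4,5} D(Y)={1,2,3,4,8} D(V)={1,4,5,6,7}: Y {1,2,3,4,8}->{1,2,3,4}; V {1,4,5,6,7}->{4,5,6,7}
Constraint 2 (V != Z) on D(V)={4,5,6,7} D(Z)={1,3,4,5}: no change
Constraint 3 (Z < X) on D(Z)={1,3,4,5} D(X)={1,2,3,7}: X {1,2,3,7}->{2,3,7}
Constraint 4 (Y + V = X) on D(Y)={1,2,3,4} D(V)={4,5,6,7} D(X)={2,3,7}: Y {1,2,3,4}->{1,2,3}; V {4,5,6,7}->{4,5,6}; X {2,3,7}->{7}
So after all 4 constraints: D(V) = {4,5,6}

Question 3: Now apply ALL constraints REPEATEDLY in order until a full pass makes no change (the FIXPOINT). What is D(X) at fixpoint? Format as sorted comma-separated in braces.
pass 0 (initial): D(X)={1,2,3,7}
pass 1: V {1,4,5,6,7}->{4,5,6}; X {1,2,3,7}->{7}; Y {1,2,3,4,8}->{1,2,3}
pass 2: no change
Fixpoint after 2 passes: D(X) = {7}

Answer: {7}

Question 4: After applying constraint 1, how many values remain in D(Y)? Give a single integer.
Constraint 1 (Z + Y = V) on D(Z)={1,3,4,5} D(Y)={1,2,3,4,8} D(V)={1,4,5,6,7}: Y {1,2,3,4,8}->{1,2,3,4}; V {1,4,5,6,7}->{4,5,6,7}
So after constraint 1: D(Y)={1,2,3,4}, size = 4

Answer: 4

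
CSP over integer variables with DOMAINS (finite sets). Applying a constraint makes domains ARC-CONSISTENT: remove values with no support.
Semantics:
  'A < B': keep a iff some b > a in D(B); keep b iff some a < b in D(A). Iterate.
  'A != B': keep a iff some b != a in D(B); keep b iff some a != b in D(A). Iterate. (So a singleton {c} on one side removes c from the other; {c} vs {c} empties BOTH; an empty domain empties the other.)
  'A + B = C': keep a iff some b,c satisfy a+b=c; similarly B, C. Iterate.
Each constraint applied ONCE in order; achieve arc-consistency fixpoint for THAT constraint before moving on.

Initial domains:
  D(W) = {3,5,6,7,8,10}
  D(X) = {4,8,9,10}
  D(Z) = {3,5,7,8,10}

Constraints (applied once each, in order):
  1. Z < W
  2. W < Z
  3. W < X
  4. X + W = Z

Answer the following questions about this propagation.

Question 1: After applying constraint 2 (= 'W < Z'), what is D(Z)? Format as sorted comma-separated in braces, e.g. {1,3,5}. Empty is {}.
Constraint 1 (Z < W) on D(Z)={3,5,7,8,10} D(W)={3,5,6,7,8,10}: Z {3,5,7,8,10}->{3,5,7,8}; W {3,5,6,7,8,10}->{5,6,7,8,10}
Constraint 2 (W < Z) on D(W)={5,6,7,8,10} D(Z)={3,5,7,8}: W {5,6,7,8,10}->{5,6,7}; Z {3,5,7,8}->{7,8}
So after constraint 2: D(Z) = {7,8}

Answer: {7,8}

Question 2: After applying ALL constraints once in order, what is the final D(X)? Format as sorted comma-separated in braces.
Answer: {}

Derivation:
Constraint 1 (Z < W) on D(Z)={3,5,7,8,10} D(W)={3,5,6,7,8,10}: Z {3,5,7,8,10}->{3,5,7,8}; W {3,5,6,7,8,10}->{5,6,7,8,10}
Constraint 2 (W < Z) on D(W)={5,6,7,8,10} D(Z)={3,5,7,8}: W {5,6,7,8,10}->{5,6,7}; Z {3,5,7,8}->{7,8}
Constraint 3 (W < X) on D(W)={5,6,7} D(X)={4,8,9,10}: X {4,8,9,10}->{8,9,10}
Constraint 4 (X + W = Z) on D(X)={8,9,10} D(W)={5,6,7} D(Z)={7,8}: X {8,9,10}->{}; W {5,6,7}->{}; Z {7,8}->{}
So after all 4 constraints: D(X) = {}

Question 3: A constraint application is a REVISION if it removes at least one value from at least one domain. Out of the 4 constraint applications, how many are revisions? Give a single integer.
Answer: 4

Derivation:
Constraint 1 (Z < W) on D(Z)={3,5,7,8,10} D(W)={3,5,6,7,8,10}: Z {3,5,7,8,10}->{3,5,7,8}; W {3,5,6,7,8,10}->{5,6,7,8,10} => REVISION
Constraint 2 (W < Z) on D(W)={5,6,7,8,10} D(Z)={3,5,7,8}: W {5,6,7,8,10}->{5,6,7}; Z {3,5,7,8}->{7,8} => REVISION
Constraint 3 (W < X) on D(W)={5,6,7} D(X)={4,8,9,10}: X {4,8,9,10}->{8,9,10} => REVISION
Constraint 4 (X + W = Z) on D(X)={8,9,10} D(W)={5,6,7} D(Z)={7,8}: X {8,9,10}->{}; W {5,6,7}->{}; Z {7,8}->{} => REVISION
Total revisions = 4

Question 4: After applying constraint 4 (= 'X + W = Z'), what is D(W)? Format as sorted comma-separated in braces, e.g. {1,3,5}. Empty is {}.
Constraint 1 (Z < W) on D(Z)={3,5,7,8,10} D(W)={3,5,6,7,8,10}: Z {3,5,7,8,10}->{3,5,7,8}; W {3,5,6,7,8,10}->{5,6,7,8,10}
Constraint 2 (W < Z) on D(W)={5,6,7,8,10} D(Z)={3,5,7,8}: W {5,6,7,8,10}->{5,6,7}; Z {3,5,7,8}->{7,8}
Constraint 3 (W < X) on D(W)={5,6,7} D(X)={4,8,9,10}: X {4,8,9,10}->{8,9,10}
Constraint 4 (X + W = Z) on D(X)={8,9,10} D(W)={5,6,7} D(Z)={7,8}: X {8,9,10}->{}; W {5,6,7}->{}; Z {7,8}->{}
So after constraint 4: D(W) = {}

Answer: {}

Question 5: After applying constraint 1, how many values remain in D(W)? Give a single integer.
Answer: 5

Derivation:
Constraint 1 (Z < W) on D(Z)={3,5,7,8,10} D(W)={3,5,6,7,8,10}: Z {3,5,7,8,10}->{3,5,7,8}; W {3,5,6,7,8,10}->{5,6,7,8,10}
So after constraint 1: D(W)={5,6,7,8,10}, size = 5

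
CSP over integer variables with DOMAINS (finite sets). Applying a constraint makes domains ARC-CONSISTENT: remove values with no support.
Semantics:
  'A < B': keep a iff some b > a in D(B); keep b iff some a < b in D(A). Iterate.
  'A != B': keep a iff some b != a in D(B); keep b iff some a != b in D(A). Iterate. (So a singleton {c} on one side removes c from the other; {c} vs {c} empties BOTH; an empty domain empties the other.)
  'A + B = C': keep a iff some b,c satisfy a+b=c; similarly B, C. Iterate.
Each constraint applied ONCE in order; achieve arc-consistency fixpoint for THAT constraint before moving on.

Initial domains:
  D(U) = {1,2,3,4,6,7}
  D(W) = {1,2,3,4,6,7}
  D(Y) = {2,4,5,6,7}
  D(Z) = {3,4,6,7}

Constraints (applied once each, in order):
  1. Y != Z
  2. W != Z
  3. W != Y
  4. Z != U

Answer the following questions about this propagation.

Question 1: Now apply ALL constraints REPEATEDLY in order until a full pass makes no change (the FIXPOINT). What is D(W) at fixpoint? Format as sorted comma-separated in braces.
Answer: {1,2,3,4,6,7}

Derivation:
pass 0 (initial): D(W)={1,2,3,4,6,7}
pass 1: no change
Fixpoint after 1 passes: D(W) = {1,2,3,4,6,7}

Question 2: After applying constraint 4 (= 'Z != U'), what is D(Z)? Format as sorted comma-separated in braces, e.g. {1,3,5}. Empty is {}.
Constraint 1 (Y != Z) on D(Y)={2,4,5,6,7} D(Z)={3,4,6,7}: no change
Constraint 2 (W != Z) on D(W)={1,2,3,4,6,7} D(Z)={3,4,6,7}: no change
Constraint 3 (W != Y) on D(W)={1,2,3,4,6,7} D(Y)={2,4,5,6,7}: no change
Constraint 4 (Z != U) on D(Z)={3,4,6,7} D(U)={1,2,3,4,6,7}: no change
So after constraint 4: D(Z) = {3,4,6,7}

Answer: {3,4,6,7}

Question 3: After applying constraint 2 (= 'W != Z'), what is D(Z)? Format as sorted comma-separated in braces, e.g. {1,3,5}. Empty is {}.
Constraint 1 (Y != Z) on D(Y)={2,4,5,6,7} D(Z)={3,4,6,7}: no change
Constraint 2 (W != Z) on D(W)={1,2,3,4,6,7} D(Z)={3,4,6,7}: no change
So after constraint 2: D(Z) = {3,4,6,7}

Answer: {3,4,6,7}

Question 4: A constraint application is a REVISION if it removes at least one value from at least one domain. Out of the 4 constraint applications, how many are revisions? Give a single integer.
Answer: 0

Derivation:
Constraint 1 (Y != Z) on D(Y)={2,4,5,6,7} D(Z)={3,4,6,7}: no change => not a revision
Constraint 2 (W != Z) on D(W)={1,2,3,4,6,7} D(Z)={3,4,6,7}: no change => not a revision
Constraint 3 (W != Y) on D(W)={1,2,3,4,6,7} D(Y)={2,4,5,6,7}: no change => not a revision
Constraint 4 (Z != U) on D(Z)={3,4,6,7} D(U)={1,2,3,4,6,7}: no change => not a revision
Total revisions = 0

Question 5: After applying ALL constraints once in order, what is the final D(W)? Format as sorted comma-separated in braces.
Constraint 1 (Y != Z) on D(Y)={2,4,5,6,7} D(Z)={3,4,6,7}: no change
Constraint 2 (W != Z) on D(W)={1,2,3,4,6,7} D(Z)={3,4,6,7}: no change
Constraint 3 (W != Y) on D(W)={1,2,3,4,6,7} D(Y)={2,4,5,6,7}: no change
Constraint 4 (Z != U) on D(Z)={3,4,6,7} D(U)={1,2,3,4,6,7}: no change
So after all 4 constraints: D(W) = {1,2,3,4,6,7}

Answer: {1,2,3,4,6,7}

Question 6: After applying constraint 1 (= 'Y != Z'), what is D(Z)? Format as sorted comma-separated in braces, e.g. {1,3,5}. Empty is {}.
Answer: {3,4,6,7}

Derivation:
Constraint 1 (Y != Z) on D(Y)={2,4,5,6,7} D(Z)={3,4,6,7}: no change
So after constraint 1: D(Z) = {3,4,6,7}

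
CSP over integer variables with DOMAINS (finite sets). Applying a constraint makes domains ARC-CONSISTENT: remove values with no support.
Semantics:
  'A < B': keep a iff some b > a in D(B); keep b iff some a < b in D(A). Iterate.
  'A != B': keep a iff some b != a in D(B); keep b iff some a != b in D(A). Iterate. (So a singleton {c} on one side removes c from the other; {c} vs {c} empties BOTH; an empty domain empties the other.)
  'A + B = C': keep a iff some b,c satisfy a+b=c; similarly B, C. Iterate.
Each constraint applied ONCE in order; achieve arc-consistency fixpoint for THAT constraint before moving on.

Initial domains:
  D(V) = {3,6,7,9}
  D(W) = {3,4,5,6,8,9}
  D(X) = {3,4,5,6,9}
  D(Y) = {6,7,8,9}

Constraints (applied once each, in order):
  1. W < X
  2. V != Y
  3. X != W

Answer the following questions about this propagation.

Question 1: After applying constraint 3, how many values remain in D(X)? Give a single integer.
Constraint 1 (W < X) on D(W)={3,4,5,6,8,9} D(X)={3,4,5,6,9}: W {3,4,5,6,8,9}->{3,4,5,6,8}; X {3,4,5,6,9}->{4,5,6,9}
Constraint 2 (V != Y) on D(V)={3,6,7,9} D(Y)={6,7,8,9}: no change
Constraint 3 (X != W) on D(X)={4,5,6,9} D(W)={3,4,5,6,8}: no change
So after constraint 3: D(X)={4,5,6,9}, size = 4

Answer: 4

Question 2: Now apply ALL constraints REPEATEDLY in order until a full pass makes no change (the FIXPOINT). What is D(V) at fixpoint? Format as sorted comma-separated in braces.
Answer: {3,6,7,9}

Derivation:
pass 0 (initial): D(V)={3,6,7,9}
pass 1: W {3,4,5,6,8,9}->{3,4,5,6,8}; X {3,4,5,6,9}->{4,5,6,9}
pass 2: no change
Fixpoint after 2 passes: D(V) = {3,6,7,9}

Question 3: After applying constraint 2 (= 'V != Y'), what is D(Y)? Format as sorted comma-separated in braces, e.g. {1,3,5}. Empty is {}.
Constraint 1 (W < X) on D(W)={3,4,5,6,8,9} D(X)={3,4,5,6,9}: W {3,4,5,6,8,9}->{3,4,5,6,8}; X {3,4,5,6,9}->{4,5,6,9}
Constraint 2 (V != Y) on D(V)={3,6,7,9} D(Y)={6,7,8,9}: no change
So after constraint 2: D(Y) = {6,7,8,9}

Answer: {6,7,8,9}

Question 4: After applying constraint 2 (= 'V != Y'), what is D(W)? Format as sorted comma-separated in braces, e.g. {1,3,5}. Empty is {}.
Constraint 1 (W < X) on D(W)={3,4,5,6,8,9} D(X)={3,4,5,6,9}: W {3,4,5,6,8,9}->{3,4,5,6,8}; X {3,4,5,6,9}->{4,5,6,9}
Constraint 2 (V != Y) on D(V)={3,6,7,9} D(Y)={6,7,8,9}: no change
So after constraint 2: D(W) = {3,4,5,6,8}

Answer: {3,4,5,6,8}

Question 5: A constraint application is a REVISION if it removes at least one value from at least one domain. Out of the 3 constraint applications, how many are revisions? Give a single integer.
Constraint 1 (W < X) on D(W)={3,4,5,6,8,9} D(X)={3,4,5,6,9}: W {3,4,5,6,8,9}->{3,4,5,6,8}; X {3,4,5,6,9}->{4,5,6,9} => REVISION
Constraint 2 (V != Y) on D(V)={3,6,7,9} D(Y)={6,7,8,9}: no change => not a revision
Constraint 3 (X != W) on D(X)={4,5,6,9} D(W)={3,4,5,6,8}: no change => not a revision
Total revisions = 1

Answer: 1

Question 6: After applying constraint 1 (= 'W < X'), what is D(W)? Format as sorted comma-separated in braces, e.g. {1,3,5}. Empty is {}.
Constraint 1 (W < X) on D(W)={3,4,5,6,8,9} D(X)={3,4,5,6,9}: W {3,4,5,6,8,9}->{3,4,5,6,8}; X {3,4,5,6,9}->{4,5,6,9}
So after constraint 1: D(W) = {3,4,5,6,8}

Answer: {3,4,5,6,8}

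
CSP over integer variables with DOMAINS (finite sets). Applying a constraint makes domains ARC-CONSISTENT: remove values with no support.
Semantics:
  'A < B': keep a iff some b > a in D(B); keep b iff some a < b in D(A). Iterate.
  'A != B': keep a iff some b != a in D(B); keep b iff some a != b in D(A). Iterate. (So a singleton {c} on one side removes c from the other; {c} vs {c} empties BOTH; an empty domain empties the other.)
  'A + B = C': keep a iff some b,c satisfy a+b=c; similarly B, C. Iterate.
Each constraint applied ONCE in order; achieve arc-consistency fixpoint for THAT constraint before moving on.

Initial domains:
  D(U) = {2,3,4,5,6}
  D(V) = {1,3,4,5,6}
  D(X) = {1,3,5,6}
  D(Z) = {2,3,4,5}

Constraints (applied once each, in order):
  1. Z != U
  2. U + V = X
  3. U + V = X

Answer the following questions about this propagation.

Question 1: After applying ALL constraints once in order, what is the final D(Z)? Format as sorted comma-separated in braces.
Constraint 1 (Z != U) on D(Z)={2,3,4,5} D(U)={2,3,4,5,6}: no change
Constraint 2 (U + V = X) on D(U)={2,3,4,5,6} D(V)={1,3,4,5,6} D(X)={1,3,5,6}: U {2,3,4,5,6}->{2,3,4,5}; V {1,3,4,5,6}->{1,3,4}; X {1,3,5,6}->{3,5,6}
Constraint 3 (U + V = X) on D(U)={2,3,4,5} D(V)={1,3,4} D(X)={3,5,6}: no change
So after all 3 constraints: D(Z) = {2,3,4,5}

Answer: {2,3,4,5}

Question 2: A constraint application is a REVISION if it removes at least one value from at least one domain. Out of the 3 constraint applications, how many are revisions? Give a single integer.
Constraint 1 (Z != U) on D(Z)={2,3,4,5} D(U)={2,3,4,5,6}: no change => not a revision
Constraint 2 (U + V = X) on D(U)={2,3,4,5,6} D(V)={1,3,4,5,6} D(X)={1,3,5,6}: U {2,3,4,5,6}->{2,3,4,5}; V {1,3,4,5,6}->{1,3,4}; X {1,3,5,6}->{3,5,6} => REVISION
Constraint 3 (U + V = X) on D(U)={2,3,4,5} D(V)={1,3,4} D(X)={3,5,6}: no change => not a revision
Total revisions = 1

Answer: 1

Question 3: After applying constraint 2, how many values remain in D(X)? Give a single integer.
Constraint 1 (Z != U) on D(Z)={2,3,4,5} D(U)={2,3,4,5,6}: no change
Constraint 2 (U + V = X) on D(U)={2,3,4,5,6} D(V)={1,3,4,5,6} D(X)={1,3,5,6}: U {2,3,4,5,6}->{2,3,4,5}; V {1,3,4,5,6}->{1,3,4}; X {1,3,5,6}->{3,5,6}
So after constraint 2: D(X)={3,5,6}, size = 3

Answer: 3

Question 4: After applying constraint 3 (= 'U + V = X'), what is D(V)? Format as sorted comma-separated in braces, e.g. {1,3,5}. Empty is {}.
Answer: {1,3,4}

Derivation:
Constraint 1 (Z != U) on D(Z)={2,3,4,5} D(U)={2,3,4,5,6}: no change
Constraint 2 (U + V = X) on D(U)={2,3,4,5,6} D(V)={1,3,4,5,6} D(X)={1,3,5,6}: U {2,3,4,5,6}->{2,3,4,5}; V {1,3,4,5,6}->{1,3,4}; X {1,3,5,6}->{3,5,6}
Constraint 3 (U + V = X) on D(U)={2,3,4,5} D(V)={1,3,4} D(X)={3,5,6}: no change
So after constraint 3: D(V) = {1,3,4}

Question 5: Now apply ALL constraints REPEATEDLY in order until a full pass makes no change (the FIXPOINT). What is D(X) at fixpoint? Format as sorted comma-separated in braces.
pass 0 (initial): D(X)={1,3,5,6}
pass 1: U {2,3,4,5,6}->{2,3,4,5}; V {1,3,4,5,6}->{1,3,4}; X {1,3,5,6}->{3,5,6}
pass 2: no change
Fixpoint after 2 passes: D(X) = {3,5,6}

Answer: {3,5,6}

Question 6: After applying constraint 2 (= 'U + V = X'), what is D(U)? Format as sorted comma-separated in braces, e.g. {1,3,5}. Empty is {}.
Constraint 1 (Z != U) on D(Z)={2,3,4,5} D(U)={2,3,4,5,6}: no change
Constraint 2 (U + V = X) on D(U)={2,3,4,5,6} D(V)={1,3,4,5,6} D(X)={1,3,5,6}: U {2,3,4,5,6}->{2,3,4,5}; V {1,3,4,5,6}->{1,3,4}; X {1,3,5,6}->{3,5,6}
So after constraint 2: D(U) = {2,3,4,5}

Answer: {2,3,4,5}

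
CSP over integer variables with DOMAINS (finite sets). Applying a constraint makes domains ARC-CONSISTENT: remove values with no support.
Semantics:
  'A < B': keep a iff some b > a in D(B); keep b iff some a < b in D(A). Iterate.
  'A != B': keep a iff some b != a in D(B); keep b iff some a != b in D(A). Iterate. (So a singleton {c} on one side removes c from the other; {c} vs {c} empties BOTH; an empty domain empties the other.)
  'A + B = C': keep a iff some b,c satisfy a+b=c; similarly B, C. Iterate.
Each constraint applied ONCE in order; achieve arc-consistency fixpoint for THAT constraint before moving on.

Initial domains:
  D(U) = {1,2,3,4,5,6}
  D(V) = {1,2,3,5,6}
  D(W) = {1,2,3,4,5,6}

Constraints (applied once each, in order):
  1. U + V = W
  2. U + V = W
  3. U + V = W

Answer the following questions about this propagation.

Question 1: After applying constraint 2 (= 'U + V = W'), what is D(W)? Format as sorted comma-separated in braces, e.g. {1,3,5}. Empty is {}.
Answer: {2,3,4,5,6}

Derivation:
Constraint 1 (U + V = W) on D(U)={1,2,3,4,5,6} D(V)={1,2,3,5,6} D(W)={1,2,3,4,5,6}: U {1,2,3,4,5,6}->{1,2,3,4,5}; V {1,2,3,5,6}->{1,2,3,5}; W {1,2,3,4,5,6}->{2,3,4,5,6}
Constraint 2 (U + V = W) on D(U)={1,2,3,4,5} D(V)={1,2,3,5} D(W)={2,3,4,5,6}: no change
So after constraint 2: D(W) = {2,3,4,5,6}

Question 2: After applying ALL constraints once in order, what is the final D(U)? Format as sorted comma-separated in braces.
Constraint 1 (U + V = W) on D(U)={1,2,3,4,5,6} D(V)={1,2,3,5,6} D(W)={1,2,3,4,5,6}: U {1,2,3,4,5,6}->{1,2,3,4,5}; V {1,2,3,5,6}->{1,2,3,5}; W {1,2,3,4,5,6}->{2,3,4,5,6}
Constraint 2 (U + V = W) on D(U)={1,2,3,4,5} D(V)={1,2,3,5} D(W)={2,3,4,5,6}: no change
Constraint 3 (U + V = W) on D(U)={1,2,3,4,5} D(V)={1,2,3,5} D(W)={2,3,4,5,6}: no change
So after all 3 constraints: D(U) = {1,2,3,4,5}

Answer: {1,2,3,4,5}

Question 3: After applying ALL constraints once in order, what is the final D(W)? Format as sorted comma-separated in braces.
Answer: {2,3,4,5,6}

Derivation:
Constraint 1 (U + V = W) on D(U)={1,2,3,4,5,6} D(V)={1,2,3,5,6} D(W)={1,2,3,4,5,6}: U {1,2,3,4,5,6}->{1,2,3,4,5}; V {1,2,3,5,6}->{1,2,3,5}; W {1,2,3,4,5,6}->{2,3,4,5,6}
Constraint 2 (U + V = W) on D(U)={1,2,3,4,5} D(V)={1,2,3,5} D(W)={2,3,4,5,6}: no change
Constraint 3 (U + V = W) on D(U)={1,2,3,4,5} D(V)={1,2,3,5} D(W)={2,3,4,5,6}: no change
So after all 3 constraints: D(W) = {2,3,4,5,6}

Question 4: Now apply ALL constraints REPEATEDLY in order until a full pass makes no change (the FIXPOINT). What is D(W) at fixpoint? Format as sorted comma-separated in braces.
Answer: {2,3,4,5,6}

Derivation:
pass 0 (initial): D(W)={1,2,3,4,5,6}
pass 1: U {1,2,3,4,5,6}->{1,2,3,4,5}; V {1,2,3,5,6}->{1,2,3,5}; W {1,2,3,4,5,6}->{2,3,4,5,6}
pass 2: no change
Fixpoint after 2 passes: D(W) = {2,3,4,5,6}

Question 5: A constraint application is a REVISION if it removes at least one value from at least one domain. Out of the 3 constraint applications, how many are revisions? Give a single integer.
Answer: 1

Derivation:
Constraint 1 (U + V = W) on D(U)={1,2,3,4,5,6} D(V)={1,2,3,5,6} D(W)={1,2,3,4,5,6}: U {1,2,3,4,5,6}->{1,2,3,4,5}; V {1,2,3,5,6}->{1,2,3,5}; W {1,2,3,4,5,6}->{2,3,4,5,6} => REVISION
Constraint 2 (U + V = W) on D(U)={1,2,3,4,5} D(V)={1,2,3,5} D(W)={2,3,4,5,6}: no change => not a revision
Constraint 3 (U + V = W) on D(U)={1,2,3,4,5} D(V)={1,2,3,5} D(W)={2,3,4,5,6}: no change => not a revision
Total revisions = 1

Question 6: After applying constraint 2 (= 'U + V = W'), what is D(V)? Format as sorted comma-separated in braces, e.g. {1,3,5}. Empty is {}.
Constraint 1 (U + V = W) on D(U)={1,2,3,4,5,6} D(V)={1,2,3,5,6} D(W)={1,2,3,4,5,6}: U {1,2,3,4,5,6}->{1,2,3,4,5}; V {1,2,3,5,6}->{1,2,3,5}; W {1,2,3,4,5,6}->{2,3,4,5,6}
Constraint 2 (U + V = W) on D(U)={1,2,3,4,5} D(V)={1,2,3,5} D(W)={2,3,4,5,6}: no change
So after constraint 2: D(V) = {1,2,3,5}

Answer: {1,2,3,5}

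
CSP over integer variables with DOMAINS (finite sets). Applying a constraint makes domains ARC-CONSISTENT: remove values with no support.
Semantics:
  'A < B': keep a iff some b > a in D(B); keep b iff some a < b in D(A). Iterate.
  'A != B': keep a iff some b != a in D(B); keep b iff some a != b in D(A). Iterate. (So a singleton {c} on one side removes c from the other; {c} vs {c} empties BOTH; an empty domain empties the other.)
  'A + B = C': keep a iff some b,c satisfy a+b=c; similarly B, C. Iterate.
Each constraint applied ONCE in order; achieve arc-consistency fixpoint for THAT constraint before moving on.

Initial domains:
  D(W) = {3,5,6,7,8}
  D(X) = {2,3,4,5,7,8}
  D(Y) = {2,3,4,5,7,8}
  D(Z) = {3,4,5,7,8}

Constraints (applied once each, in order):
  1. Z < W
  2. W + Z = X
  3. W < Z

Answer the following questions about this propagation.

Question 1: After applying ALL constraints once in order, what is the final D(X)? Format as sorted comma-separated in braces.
Constraint 1 (Z < W) on D(Z)={3,4,5,7,8} D(W)={3,5,6,7,8}: Z {3,4,5,7,8}->{3,4,5,7}; W {3,5,6,7,8}->{5,6,7,8}
Constraint 2 (W + Z = X) on D(W)={5,6,7,8} D(Z)={3,4,5,7} D(X)={2,3,4,5,7,8}: W {5,6,7,8}->{5}; Z {3,4,5,7}->{3}; X {2,3,4,5,7,8}->{8}
Constraint 3 (W < Z) on D(W)={5} D(Z)={3}: W {5}->{}; Z {3}->{}
So after all 3 constraints: D(X) = {8}

Answer: {8}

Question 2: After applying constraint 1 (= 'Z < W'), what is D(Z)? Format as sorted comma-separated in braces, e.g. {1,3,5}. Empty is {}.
Answer: {3,4,5,7}

Derivation:
Constraint 1 (Z < W) on D(Z)={3,4,5,7,8} D(W)={3,5,6,7,8}: Z {3,4,5,7,8}->{3,4,5,7}; W {3,5,6,7,8}->{5,6,7,8}
So after constraint 1: D(Z) = {3,4,5,7}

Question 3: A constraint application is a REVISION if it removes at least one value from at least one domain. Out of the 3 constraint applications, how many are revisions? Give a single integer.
Answer: 3

Derivation:
Constraint 1 (Z < W) on D(Z)={3,4,5,7,8} D(W)={3,5,6,7,8}: Z {3,4,5,7,8}->{3,4,5,7}; W {3,5,6,7,8}->{5,6,7,8} => REVISION
Constraint 2 (W + Z = X) on D(W)={5,6,7,8} D(Z)={3,4,5,7} D(X)={2,3,4,5,7,8}: W {5,6,7,8}->{5}; Z {3,4,5,7}->{3}; X {2,3,4,5,7,8}->{8} => REVISION
Constraint 3 (W < Z) on D(W)={5} D(Z)={3}: W {5}->{}; Z {3}->{} => REVISION
Total revisions = 3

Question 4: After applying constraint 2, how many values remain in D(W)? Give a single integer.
Constraint 1 (Z < W) on D(Z)={3,4,5,7,8} D(W)={3,5,6,7,8}: Z {3,4,5,7,8}->{3,4,5,7}; W {3,5,6,7,8}->{5,6,7,8}
Constraint 2 (W + Z = X) on D(W)={5,6,7,8} D(Z)={3,4,5,7} D(X)={2,3,4,5,7,8}: W {5,6,7,8}->{5}; Z {3,4,5,7}->{3}; X {2,3,4,5,7,8}->{8}
So after constraint 2: D(W)={5}, size = 1

Answer: 1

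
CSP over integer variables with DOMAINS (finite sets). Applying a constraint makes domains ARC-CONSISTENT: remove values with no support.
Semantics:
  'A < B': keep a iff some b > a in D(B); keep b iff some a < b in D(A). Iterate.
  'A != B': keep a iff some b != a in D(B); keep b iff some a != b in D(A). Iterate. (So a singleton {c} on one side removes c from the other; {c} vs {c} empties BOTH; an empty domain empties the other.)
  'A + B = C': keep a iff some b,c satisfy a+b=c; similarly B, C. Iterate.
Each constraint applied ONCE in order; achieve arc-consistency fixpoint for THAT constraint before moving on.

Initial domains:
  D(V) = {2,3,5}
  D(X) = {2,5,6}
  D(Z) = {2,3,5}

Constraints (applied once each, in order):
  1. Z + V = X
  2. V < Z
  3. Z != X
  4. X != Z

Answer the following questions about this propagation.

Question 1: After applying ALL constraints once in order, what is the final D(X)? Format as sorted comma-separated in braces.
Constraint 1 (Z + V = X) on D(Z)={2,3,5} D(V)={2,3,5} D(X)={2,5,6}: Z {2,3,5}->{2,3}; V {2,3,5}->{2,3}; X {2,5,6}->{5,6}
Constraint 2 (V < Z) on D(V)={2,3} D(Z)={2,3}: V {2,3}->{2}; Z {2,3}->{3}
Constraint 3 (Z != X) on D(Z)={3} D(X)={5,6}: no change
Constraint 4 (X != Z) on D(X)={5,6} D(Z)={3}: no change
So after all 4 constraints: D(X) = {5,6}

Answer: {5,6}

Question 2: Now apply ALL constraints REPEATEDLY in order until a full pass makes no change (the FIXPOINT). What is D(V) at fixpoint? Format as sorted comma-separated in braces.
Answer: {2}

Derivation:
pass 0 (initial): D(V)={2,3,5}
pass 1: V {2,3,5}->{2}; X {2,5,6}->{5,6}; Z {2,3,5}->{3}
pass 2: X {5,6}->{5}
pass 3: no change
Fixpoint after 3 passes: D(V) = {2}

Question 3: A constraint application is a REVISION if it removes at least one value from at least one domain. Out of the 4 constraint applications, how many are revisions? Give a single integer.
Constraint 1 (Z + V = X) on D(Z)={2,3,5} D(V)={2,3,5} D(X)={2,5,6}: Z {2,3,5}->{2,3}; V {2,3,5}->{2,3}; X {2,5,6}->{5,6} => REVISION
Constraint 2 (V < Z) on D(V)={2,3} D(Z)={2,3}: V {2,3}->{2}; Z {2,3}->{3} => REVISION
Constraint 3 (Z != X) on D(Z)={3} D(X)={5,6}: no change => not a revision
Constraint 4 (X != Z) on D(X)={5,6} D(Z)={3}: no change => not a revision
Total revisions = 2

Answer: 2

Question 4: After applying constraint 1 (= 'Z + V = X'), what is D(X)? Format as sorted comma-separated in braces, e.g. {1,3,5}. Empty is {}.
Answer: {5,6}

Derivation:
Constraint 1 (Z + V = X) on D(Z)={2,3,5} D(V)={2,3,5} D(X)={2,5,6}: Z {2,3,5}->{2,3}; V {2,3,5}->{2,3}; X {2,5,6}->{5,6}
So after constraint 1: D(X) = {5,6}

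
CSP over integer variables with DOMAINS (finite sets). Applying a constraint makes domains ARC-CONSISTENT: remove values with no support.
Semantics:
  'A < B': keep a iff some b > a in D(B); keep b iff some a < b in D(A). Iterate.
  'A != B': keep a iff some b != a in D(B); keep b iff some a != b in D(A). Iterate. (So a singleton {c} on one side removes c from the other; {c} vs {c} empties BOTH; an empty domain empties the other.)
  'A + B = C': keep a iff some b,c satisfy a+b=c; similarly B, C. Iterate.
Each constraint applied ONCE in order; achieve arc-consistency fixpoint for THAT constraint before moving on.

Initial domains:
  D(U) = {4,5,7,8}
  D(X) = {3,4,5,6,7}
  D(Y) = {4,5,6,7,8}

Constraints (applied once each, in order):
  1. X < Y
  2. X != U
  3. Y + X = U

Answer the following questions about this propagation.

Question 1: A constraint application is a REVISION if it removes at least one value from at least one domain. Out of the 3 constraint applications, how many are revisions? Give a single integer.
Answer: 1

Derivation:
Constraint 1 (X < Y) on D(X)={3,4,5,6,7} D(Y)={4,5,6,7,8}: no change => not a revision
Constraint 2 (X != U) on D(X)={3,4,5,6,7} D(U)={4,5,7,8}: no change => not a revision
Constraint 3 (Y + X = U) on D(Y)={4,5,6,7,8} D(X)={3,4,5,6,7} D(U)={4,5,7,8}: Y {4,5,6,7,8}->{4,5}; X {3,4,5,6,7}->{3,4}; U {4,5,7,8}->{7,8} => REVISION
Total revisions = 1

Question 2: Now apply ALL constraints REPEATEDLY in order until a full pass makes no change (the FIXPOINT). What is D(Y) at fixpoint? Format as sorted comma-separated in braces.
pass 0 (initial): D(Y)={4,5,6,7,8}
pass 1: U {4,5,7,8}->{7,8}; X {3,4,5,6,7}->{3,4}; Y {4,5,6,7,8}->{4,5}
pass 2: no change
Fixpoint after 2 passes: D(Y) = {4,5}

Answer: {4,5}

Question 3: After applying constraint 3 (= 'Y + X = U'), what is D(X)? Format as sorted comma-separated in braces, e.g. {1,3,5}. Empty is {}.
Answer: {3,4}

Derivation:
Constraint 1 (X < Y) on D(X)={3,4,5,6,7} D(Y)={4,5,6,7,8}: no change
Constraint 2 (X != U) on D(X)={3,4,5,6,7} D(U)={4,5,7,8}: no change
Constraint 3 (Y + X = U) on D(Y)={4,5,6,7,8} D(X)={3,4,5,6,7} D(U)={4,5,7,8}: Y {4,5,6,7,8}->{4,5}; X {3,4,5,6,7}->{3,4}; U {4,5,7,8}->{7,8}
So after constraint 3: D(X) = {3,4}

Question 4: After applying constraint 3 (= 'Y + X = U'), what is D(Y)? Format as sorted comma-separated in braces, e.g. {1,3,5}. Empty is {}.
Constraint 1 (X < Y) on D(X)={3,4,5,6,7} D(Y)={4,5,6,7,8}: no change
Constraint 2 (X != U) on D(X)={3,4,5,6,7} D(U)={4,5,7,8}: no change
Constraint 3 (Y + X = U) on D(Y)={4,5,6,7,8} D(X)={3,4,5,6,7} D(U)={4,5,7,8}: Y {4,5,6,7,8}->{4,5}; X {3,4,5,6,7}->{3,4}; U {4,5,7,8}->{7,8}
So after constraint 3: D(Y) = {4,5}

Answer: {4,5}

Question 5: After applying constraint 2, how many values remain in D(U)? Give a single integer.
Answer: 4

Derivation:
Constraint 1 (X < Y) on D(X)={3,4,5,6,7} D(Y)={4,5,6,7,8}: no change
Constraint 2 (X != U) on D(X)={3,4,5,6,7} D(U)={4,5,7,8}: no change
So after constraint 2: D(U)={4,5,7,8}, size = 4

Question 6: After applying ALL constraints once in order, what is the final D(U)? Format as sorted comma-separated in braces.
Answer: {7,8}

Derivation:
Constraint 1 (X < Y) on D(X)={3,4,5,6,7} D(Y)={4,5,6,7,8}: no change
Constraint 2 (X != U) on D(X)={3,4,5,6,7} D(U)={4,5,7,8}: no change
Constraint 3 (Y + X = U) on D(Y)={4,5,6,7,8} D(X)={3,4,5,6,7} D(U)={4,5,7,8}: Y {4,5,6,7,8}->{4,5}; X {3,4,5,6,7}->{3,4}; U {4,5,7,8}->{7,8}
So after all 3 constraints: D(U) = {7,8}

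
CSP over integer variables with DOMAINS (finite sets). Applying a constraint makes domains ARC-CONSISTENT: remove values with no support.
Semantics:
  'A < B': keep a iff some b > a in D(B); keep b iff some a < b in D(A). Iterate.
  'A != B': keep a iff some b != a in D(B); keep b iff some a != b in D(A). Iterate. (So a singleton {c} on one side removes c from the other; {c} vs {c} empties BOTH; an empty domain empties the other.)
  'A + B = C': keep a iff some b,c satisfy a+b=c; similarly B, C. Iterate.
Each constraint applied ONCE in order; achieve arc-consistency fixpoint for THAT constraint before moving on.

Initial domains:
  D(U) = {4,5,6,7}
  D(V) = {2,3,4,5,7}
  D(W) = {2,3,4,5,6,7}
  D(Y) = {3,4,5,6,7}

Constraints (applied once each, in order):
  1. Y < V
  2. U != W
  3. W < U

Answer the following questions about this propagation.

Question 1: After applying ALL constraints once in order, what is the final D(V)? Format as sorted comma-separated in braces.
Answer: {4,5,7}

Derivation:
Constraint 1 (Y < V) on D(Y)={3,4,5,6,7} D(V)={2,3,4,5,7}: Y {3,4,5,6,7}->{3,4,5,6}; V {2,3,4,5,7}->{4,5,7}
Constraint 2 (U != W) on D(U)={4,5,6,7} D(W)={2,3,4,5,6,7}: no change
Constraint 3 (W < U) on D(W)={2,3,4,5,6,7} D(U)={4,5,6,7}: W {2,3,4,5,6,7}->{2,3,4,5,6}
So after all 3 constraints: D(V) = {4,5,7}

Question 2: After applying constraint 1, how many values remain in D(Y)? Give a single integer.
Answer: 4

Derivation:
Constraint 1 (Y < V) on D(Y)={3,4,5,6,7} D(V)={2,3,4,5,7}: Y {3,4,5,6,7}->{3,4,5,6}; V {2,3,4,5,7}->{4,5,7}
So after constraint 1: D(Y)={3,4,5,6}, size = 4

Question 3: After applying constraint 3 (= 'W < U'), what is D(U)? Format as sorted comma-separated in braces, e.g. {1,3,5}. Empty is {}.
Answer: {4,5,6,7}

Derivation:
Constraint 1 (Y < V) on D(Y)={3,4,5,6,7} D(V)={2,3,4,5,7}: Y {3,4,5,6,7}->{3,4,5,6}; V {2,3,4,5,7}->{4,5,7}
Constraint 2 (U != W) on D(U)={4,5,6,7} D(W)={2,3,4,5,6,7}: no change
Constraint 3 (W < U) on D(W)={2,3,4,5,6,7} D(U)={4,5,6,7}: W {2,3,4,5,6,7}->{2,3,4,5,6}
So after constraint 3: D(U) = {4,5,6,7}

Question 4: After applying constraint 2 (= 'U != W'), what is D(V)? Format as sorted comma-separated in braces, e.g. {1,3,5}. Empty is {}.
Constraint 1 (Y < V) on D(Y)={3,4,5,6,7} D(V)={2,3,4,5,7}: Y {3,4,5,6,7}->{3,4,5,6}; V {2,3,4,5,7}->{4,5,7}
Constraint 2 (U != W) on D(U)={4,5,6,7} D(W)={2,3,4,5,6,7}: no change
So after constraint 2: D(V) = {4,5,7}

Answer: {4,5,7}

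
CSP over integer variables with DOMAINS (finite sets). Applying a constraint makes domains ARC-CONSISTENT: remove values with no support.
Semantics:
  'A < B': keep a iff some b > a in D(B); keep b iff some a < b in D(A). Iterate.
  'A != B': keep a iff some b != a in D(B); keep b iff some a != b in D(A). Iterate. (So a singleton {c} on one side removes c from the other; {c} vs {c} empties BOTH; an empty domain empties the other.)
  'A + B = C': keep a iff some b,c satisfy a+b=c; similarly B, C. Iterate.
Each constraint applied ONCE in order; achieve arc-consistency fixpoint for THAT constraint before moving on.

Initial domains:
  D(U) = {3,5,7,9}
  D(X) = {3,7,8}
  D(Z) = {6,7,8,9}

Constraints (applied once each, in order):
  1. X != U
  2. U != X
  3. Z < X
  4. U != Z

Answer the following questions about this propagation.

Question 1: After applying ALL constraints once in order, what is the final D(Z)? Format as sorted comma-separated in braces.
Constraint 1 (X != U) on D(X)={3,7,8} D(U)={3,5,7,9}: no change
Constraint 2 (U != X) on D(U)={3,5,7,9} D(X)={3,7,8}: no change
Constraint 3 (Z < X) on D(Z)={6,7,8,9} D(X)={3,7,8}: Z {6,7,8,9}->{6,7}; X {3,7,8}->{7,8}
Constraint 4 (U != Z) on D(U)={3,5,7,9} D(Z)={6,7}: no change
So after all 4 constraints: D(Z) = {6,7}

Answer: {6,7}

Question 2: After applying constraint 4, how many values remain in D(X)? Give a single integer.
Constraint 1 (X != U) on D(X)={3,7,8} D(U)={3,5,7,9}: no change
Constraint 2 (U != X) on D(U)={3,5,7,9} D(X)={3,7,8}: no change
Constraint 3 (Z < X) on D(Z)={6,7,8,9} D(X)={3,7,8}: Z {6,7,8,9}->{6,7}; X {3,7,8}->{7,8}
Constraint 4 (U != Z) on D(U)={3,5,7,9} D(Z)={6,7}: no change
So after constraint 4: D(X)={7,8}, size = 2

Answer: 2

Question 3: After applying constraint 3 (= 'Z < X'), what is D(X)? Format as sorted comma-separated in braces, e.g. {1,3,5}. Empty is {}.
Answer: {7,8}

Derivation:
Constraint 1 (X != U) on D(X)={3,7,8} D(U)={3,5,7,9}: no change
Constraint 2 (U != X) on D(U)={3,5,7,9} D(X)={3,7,8}: no change
Constraint 3 (Z < X) on D(Z)={6,7,8,9} D(X)={3,7,8}: Z {6,7,8,9}->{6,7}; X {3,7,8}->{7,8}
So after constraint 3: D(X) = {7,8}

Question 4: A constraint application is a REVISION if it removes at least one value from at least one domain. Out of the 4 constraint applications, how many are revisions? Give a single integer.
Constraint 1 (X != U) on D(X)={3,7,8} D(U)={3,5,7,9}: no change => not a revision
Constraint 2 (U != X) on D(U)={3,5,7,9} D(X)={3,7,8}: no change => not a revision
Constraint 3 (Z < X) on D(Z)={6,7,8,9} D(X)={3,7,8}: Z {6,7,8,9}->{6,7}; X {3,7,8}->{7,8} => REVISION
Constraint 4 (U != Z) on D(U)={3,5,7,9} D(Z)={6,7}: no change => not a revision
Total revisions = 1

Answer: 1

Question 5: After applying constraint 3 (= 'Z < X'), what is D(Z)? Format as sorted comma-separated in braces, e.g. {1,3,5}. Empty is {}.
Constraint 1 (X != U) on D(X)={3,7,8} D(U)={3,5,7,9}: no change
Constraint 2 (U != X) on D(U)={3,5,7,9} D(X)={3,7,8}: no change
Constraint 3 (Z < X) on D(Z)={6,7,8,9} D(X)={3,7,8}: Z {6,7,8,9}->{6,7}; X {3,7,8}->{7,8}
So after constraint 3: D(Z) = {6,7}

Answer: {6,7}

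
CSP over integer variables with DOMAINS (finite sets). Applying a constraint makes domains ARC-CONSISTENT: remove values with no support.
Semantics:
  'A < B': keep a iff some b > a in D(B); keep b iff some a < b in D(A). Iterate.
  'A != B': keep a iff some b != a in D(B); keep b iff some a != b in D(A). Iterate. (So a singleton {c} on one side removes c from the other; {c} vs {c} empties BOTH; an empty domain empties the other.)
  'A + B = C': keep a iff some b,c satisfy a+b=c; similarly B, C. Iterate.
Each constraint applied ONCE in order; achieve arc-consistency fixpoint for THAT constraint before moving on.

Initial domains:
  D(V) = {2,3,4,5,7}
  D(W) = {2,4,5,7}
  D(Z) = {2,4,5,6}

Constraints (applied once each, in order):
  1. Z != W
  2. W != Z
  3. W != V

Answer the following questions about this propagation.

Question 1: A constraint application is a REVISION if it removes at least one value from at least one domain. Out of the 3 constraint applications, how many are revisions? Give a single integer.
Constraint 1 (Z != W) on D(Z)={2,4,5,6} D(W)={2,4,5,7}: no change => not a revision
Constraint 2 (W != Z) on D(W)={2,4,5,7} D(Z)={2,4,5,6}: no change => not a revision
Constraint 3 (W != V) on D(W)={2,4,5,7} D(V)={2,3,4,5,7}: no change => not a revision
Total revisions = 0

Answer: 0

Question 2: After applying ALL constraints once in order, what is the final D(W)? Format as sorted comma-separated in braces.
Answer: {2,4,5,7}

Derivation:
Constraint 1 (Z != W) on D(Z)={2,4,5,6} D(W)={2,4,5,7}: no change
Constraint 2 (W != Z) on D(W)={2,4,5,7} D(Z)={2,4,5,6}: no change
Constraint 3 (W != V) on D(W)={2,4,5,7} D(V)={2,3,4,5,7}: no change
So after all 3 constraints: D(W) = {2,4,5,7}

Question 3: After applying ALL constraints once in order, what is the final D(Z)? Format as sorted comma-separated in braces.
Constraint 1 (Z != W) on D(Z)={2,4,5,6} D(W)={2,4,5,7}: no change
Constraint 2 (W != Z) on D(W)={2,4,5,7} D(Z)={2,4,5,6}: no change
Constraint 3 (W != V) on D(W)={2,4,5,7} D(V)={2,3,4,5,7}: no change
So after all 3 constraints: D(Z) = {2,4,5,6}

Answer: {2,4,5,6}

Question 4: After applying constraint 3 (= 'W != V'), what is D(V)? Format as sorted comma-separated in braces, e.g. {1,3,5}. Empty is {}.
Answer: {2,3,4,5,7}

Derivation:
Constraint 1 (Z != W) on D(Z)={2,4,5,6} D(W)={2,4,5,7}: no change
Constraint 2 (W != Z) on D(W)={2,4,5,7} D(Z)={2,4,5,6}: no change
Constraint 3 (W != V) on D(W)={2,4,5,7} D(V)={2,3,4,5,7}: no change
So after constraint 3: D(V) = {2,3,4,5,7}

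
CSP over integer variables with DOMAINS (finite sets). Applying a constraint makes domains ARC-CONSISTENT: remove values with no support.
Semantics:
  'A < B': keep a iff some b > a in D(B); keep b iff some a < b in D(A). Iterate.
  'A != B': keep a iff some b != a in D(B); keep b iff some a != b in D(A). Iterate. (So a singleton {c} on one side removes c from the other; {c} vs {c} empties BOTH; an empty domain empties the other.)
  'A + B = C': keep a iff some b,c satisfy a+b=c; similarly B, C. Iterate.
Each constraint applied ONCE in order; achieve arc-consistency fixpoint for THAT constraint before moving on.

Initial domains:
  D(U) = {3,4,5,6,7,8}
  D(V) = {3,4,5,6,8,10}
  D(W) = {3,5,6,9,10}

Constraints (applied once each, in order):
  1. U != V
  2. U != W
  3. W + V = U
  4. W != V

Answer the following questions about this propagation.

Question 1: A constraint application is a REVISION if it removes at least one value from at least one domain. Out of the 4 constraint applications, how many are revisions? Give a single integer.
Answer: 1

Derivation:
Constraint 1 (U != V) on D(U)={3,4,5,6,7,8} D(V)={3,4,5,6,8,10}: no change => not a revision
Constraint 2 (U != W) on D(U)={3,4,5,6,7,8} D(W)={3,5,6,9,10}: no change => not a revision
Constraint 3 (W + V = U) on D(W)={3,5,6,9,10} D(V)={3,4,5,6,8,10} D(U)={3,4,5,6,7,8}: W {3,5,6,9,10}->{3,5}; V {3,4,5,6,8,10}->{3,4,5}; U {3,4,5,6,7,8}->{6,7,8} => REVISION
Constraint 4 (W != V) on D(W)={3,5} D(V)={3,4,5}: no change => not a revision
Total revisions = 1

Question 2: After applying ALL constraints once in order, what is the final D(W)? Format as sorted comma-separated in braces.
Answer: {3,5}

Derivation:
Constraint 1 (U != V) on D(U)={3,4,5,6,7,8} D(V)={3,4,5,6,8,10}: no change
Constraint 2 (U != W) on D(U)={3,4,5,6,7,8} D(W)={3,5,6,9,10}: no change
Constraint 3 (W + V = U) on D(W)={3,5,6,9,10} D(V)={3,4,5,6,8,10} D(U)={3,4,5,6,7,8}: W {3,5,6,9,10}->{3,5}; V {3,4,5,6,8,10}->{3,4,5}; U {3,4,5,6,7,8}->{6,7,8}
Constraint 4 (W != V) on D(W)={3,5} D(V)={3,4,5}: no change
So after all 4 constraints: D(W) = {3,5}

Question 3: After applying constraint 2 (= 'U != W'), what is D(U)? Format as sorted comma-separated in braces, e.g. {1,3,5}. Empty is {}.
Constraint 1 (U != V) on D(U)={3,4,5,6,7,8} D(V)={3,4,5,6,8,10}: no change
Constraint 2 (U != W) on D(U)={3,4,5,6,7,8} D(W)={3,5,6,9,10}: no change
So after constraint 2: D(U) = {3,4,5,6,7,8}

Answer: {3,4,5,6,7,8}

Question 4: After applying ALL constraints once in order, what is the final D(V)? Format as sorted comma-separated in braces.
Answer: {3,4,5}

Derivation:
Constraint 1 (U != V) on D(U)={3,4,5,6,7,8} D(V)={3,4,5,6,8,10}: no change
Constraint 2 (U != W) on D(U)={3,4,5,6,7,8} D(W)={3,5,6,9,10}: no change
Constraint 3 (W + V = U) on D(W)={3,5,6,9,10} D(V)={3,4,5,6,8,10} D(U)={3,4,5,6,7,8}: W {3,5,6,9,10}->{3,5}; V {3,4,5,6,8,10}->{3,4,5}; U {3,4,5,6,7,8}->{6,7,8}
Constraint 4 (W != V) on D(W)={3,5} D(V)={3,4,5}: no change
So after all 4 constraints: D(V) = {3,4,5}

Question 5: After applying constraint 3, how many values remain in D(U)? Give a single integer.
Answer: 3

Derivation:
Constraint 1 (U != V) on D(U)={3,4,5,6,7,8} D(V)={3,4,5,6,8,10}: no change
Constraint 2 (U != W) on D(U)={3,4,5,6,7,8} D(W)={3,5,6,9,10}: no change
Constraint 3 (W + V = U) on D(W)={3,5,6,9,10} D(V)={3,4,5,6,8,10} D(U)={3,4,5,6,7,8}: W {3,5,6,9,10}->{3,5}; V {3,4,5,6,8,10}->{3,4,5}; U {3,4,5,6,7,8}->{6,7,8}
So after constraint 3: D(U)={6,7,8}, size = 3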